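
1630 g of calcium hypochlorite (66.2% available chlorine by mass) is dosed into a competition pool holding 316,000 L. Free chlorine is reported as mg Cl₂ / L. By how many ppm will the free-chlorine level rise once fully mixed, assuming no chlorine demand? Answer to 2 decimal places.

Available chlorine delivered: 1630 g × 0.662 = 1079 g as Cl₂.
Concentration rise: 1079 g / 316,000 L = 3.415 mg/L = 3.41 ppm.

3.41 ppm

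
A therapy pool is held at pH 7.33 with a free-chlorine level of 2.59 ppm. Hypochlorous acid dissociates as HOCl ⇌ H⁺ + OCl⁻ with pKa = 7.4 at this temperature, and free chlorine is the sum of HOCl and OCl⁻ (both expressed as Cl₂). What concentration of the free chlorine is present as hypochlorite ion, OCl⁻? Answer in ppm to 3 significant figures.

[OCl⁻]/[HOCl] = 10^(pH − pKa) = 10^(7.33 − 7.4) = 10^-0.07 = 0.8511.
Fraction as HOCl = 1 / (1 + 0.8511) = 0.5402.
OCl⁻ = (1 − 0.5402) × 2.59 ppm = 1.191 ppm.

1.19 ppm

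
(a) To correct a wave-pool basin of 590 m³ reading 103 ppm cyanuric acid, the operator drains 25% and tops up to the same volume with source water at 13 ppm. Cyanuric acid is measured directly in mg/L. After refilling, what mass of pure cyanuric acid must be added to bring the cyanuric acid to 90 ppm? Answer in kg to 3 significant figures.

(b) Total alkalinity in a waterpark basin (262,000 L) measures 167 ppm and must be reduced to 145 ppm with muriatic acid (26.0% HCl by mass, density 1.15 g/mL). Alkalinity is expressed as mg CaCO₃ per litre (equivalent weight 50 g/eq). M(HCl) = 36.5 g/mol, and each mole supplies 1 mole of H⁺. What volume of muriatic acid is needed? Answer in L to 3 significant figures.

(a) 5.61 kg; (b) 14.1 L

(a) Volume: 590 m³ = 590,000 L.
(a) After draining 25% and refilling: 103 × 0.75 + 13 × 0.25 = 80.5 ppm.
(a) Deficit to target: 90 − 80.5 = 9.5 mg/L.
(a) Mass: 9.5 mg/L × 590,000 L = 5605 g cyanuric acid.

(b) Alkalinity to neutralize: (167 − 145) = 22 mg/L as CaCO₃ × 262,000 L = 5764 g as CaCO₃.
(b) Equivalents of H⁺ required: 5764 ÷ 50 g/eq = 115.3 eq = 115.3 mol HCl.
(b) Mass of HCl: 115.3 × 36.5 = 4208 g.
(b) Mass of 26.0% solution: 4208 / 0.26 = 16,180 g.
(b) Volume: 16,180 g ÷ 1.15 g/mL = 14,070 mL.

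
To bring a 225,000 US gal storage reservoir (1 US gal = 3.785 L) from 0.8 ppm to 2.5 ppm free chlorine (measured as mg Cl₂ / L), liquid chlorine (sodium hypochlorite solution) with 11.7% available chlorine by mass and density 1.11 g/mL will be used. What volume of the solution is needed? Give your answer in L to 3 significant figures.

Volume: 225,000 US gal × 3.785 L/gal = 851,625 L.
Chlorine deficit: 2.5 − 0.8 = 1.7 ppm = 1.7 mg/L as Cl₂.
Cl₂ equivalent needed: 1.7 mg/L × 851,625 L = 1,448,000 mg = 1448 g.
Product at 11.7% available chlorine: 1448 / 0.117 = 12,370 g.
Volume at density 1.11 g/mL: 12,370 g ÷ 1.11 g/mL = 11,150 mL.

11.1 L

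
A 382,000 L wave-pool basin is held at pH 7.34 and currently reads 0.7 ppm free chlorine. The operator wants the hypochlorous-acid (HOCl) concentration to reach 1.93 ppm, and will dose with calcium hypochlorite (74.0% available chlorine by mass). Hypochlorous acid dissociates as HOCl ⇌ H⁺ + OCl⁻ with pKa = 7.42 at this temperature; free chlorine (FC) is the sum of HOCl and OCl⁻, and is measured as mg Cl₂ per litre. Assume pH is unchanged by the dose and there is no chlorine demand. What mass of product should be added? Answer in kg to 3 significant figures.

1.46 kg

[OCl⁻]/[HOCl] = 10^(pH − pKa) = 10^(7.34 − 7.42) = 0.8318; fraction as HOCl = 1/(1 + 0.8318) = 0.5459.
Free chlorine required for 1.93 ppm HOCl: 1.93 / 0.5459 = 3.535 ppm.
FC to add: 3.535 − 0.7 = 2.835 mg/L as Cl₂.
Cl₂ equivalent: 2.835 mg/L × 382,000 L = 1083 g.
Product at 74.0% available Cl: 1083 / 0.74 = 1464 g.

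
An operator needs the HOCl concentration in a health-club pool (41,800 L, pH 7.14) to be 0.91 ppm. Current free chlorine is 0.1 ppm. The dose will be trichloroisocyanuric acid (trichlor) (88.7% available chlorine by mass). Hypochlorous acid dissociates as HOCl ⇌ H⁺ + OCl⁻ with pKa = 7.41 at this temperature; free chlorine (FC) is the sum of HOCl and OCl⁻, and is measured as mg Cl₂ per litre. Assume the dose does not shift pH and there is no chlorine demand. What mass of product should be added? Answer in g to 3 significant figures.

61.2 g

[OCl⁻]/[HOCl] = 10^(pH − pKa) = 10^(7.14 − 7.41) = 0.537; fraction as HOCl = 1/(1 + 0.537) = 0.6506.
Free chlorine required for 0.91 ppm HOCl: 0.91 / 0.6506 = 1.399 ppm.
FC to add: 1.399 − 0.1 = 1.299 mg/L as Cl₂.
Cl₂ equivalent: 1.299 mg/L × 41,800 L = 54.29 g.
Product at 88.7% available Cl: 54.29 / 0.887 = 61.2 g.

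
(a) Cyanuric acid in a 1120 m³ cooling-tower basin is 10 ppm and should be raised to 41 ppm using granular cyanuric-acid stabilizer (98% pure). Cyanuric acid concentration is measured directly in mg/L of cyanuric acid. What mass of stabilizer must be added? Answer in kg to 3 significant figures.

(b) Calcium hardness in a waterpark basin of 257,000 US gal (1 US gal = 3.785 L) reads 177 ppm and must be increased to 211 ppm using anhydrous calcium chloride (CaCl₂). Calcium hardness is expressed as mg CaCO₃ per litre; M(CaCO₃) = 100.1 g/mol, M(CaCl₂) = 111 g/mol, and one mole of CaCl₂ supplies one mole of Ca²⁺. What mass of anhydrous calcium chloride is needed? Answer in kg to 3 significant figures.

(a) Volume: 1120 m³ = 1,120,000 L.
(a) CYA to add: (41 − 10) = 31 mg/L × 1,120,000 L = 34,720 g cyanuric acid.
(a) At 98% purity: 34,720 / 0.98 = 35,430 g product.

(b) Volume: 257,000 US gal × 3.785 L/gal = 972,745 L.
(b) Hardness to add: (211 − 177) = 34 mg/L as CaCO₃ × 972,745 L = 33,070 g as CaCO₃.
(b) Moles of Ca²⁺ (1 mol Ca²⁺ ≡ 1 mol CaCO₃): 33,070 / 100.1 g/mol = 330.4 mol.
(b) Mass of CaCl₂: 330.4 × 111 = 36,670 g.

(a) 35.4 kg; (b) 36.7 kg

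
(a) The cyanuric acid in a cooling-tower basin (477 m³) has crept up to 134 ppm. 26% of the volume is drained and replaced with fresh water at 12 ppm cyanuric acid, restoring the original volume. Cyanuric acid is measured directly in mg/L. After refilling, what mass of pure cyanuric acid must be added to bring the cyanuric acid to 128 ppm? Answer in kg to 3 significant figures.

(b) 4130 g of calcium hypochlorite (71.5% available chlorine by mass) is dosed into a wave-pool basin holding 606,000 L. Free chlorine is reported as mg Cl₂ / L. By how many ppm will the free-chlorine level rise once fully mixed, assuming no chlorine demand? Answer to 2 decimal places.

(a) 12.3 kg; (b) 4.87 ppm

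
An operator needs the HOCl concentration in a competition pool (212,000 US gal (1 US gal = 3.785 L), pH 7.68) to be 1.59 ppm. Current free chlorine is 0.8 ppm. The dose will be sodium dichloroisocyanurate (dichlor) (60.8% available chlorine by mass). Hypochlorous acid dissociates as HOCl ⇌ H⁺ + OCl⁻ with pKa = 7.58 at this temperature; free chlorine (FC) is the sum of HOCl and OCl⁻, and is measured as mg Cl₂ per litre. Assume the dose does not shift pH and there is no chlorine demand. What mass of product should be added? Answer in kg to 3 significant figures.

Volume: 212,000 US gal × 3.785 L/gal = 802,420 L.
[OCl⁻]/[HOCl] = 10^(pH − pKa) = 10^(7.68 − 7.58) = 1.259; fraction as HOCl = 1/(1 + 1.259) = 0.4427.
Free chlorine required for 1.59 ppm HOCl: 1.59 / 0.4427 = 3.592 ppm.
FC to add: 3.592 − 0.8 = 2.792 mg/L as Cl₂.
Cl₂ equivalent: 2.792 mg/L × 802,420 L = 2240 g.
Product at 60.8% available Cl: 2240 / 0.608 = 3684 g.

3.68 kg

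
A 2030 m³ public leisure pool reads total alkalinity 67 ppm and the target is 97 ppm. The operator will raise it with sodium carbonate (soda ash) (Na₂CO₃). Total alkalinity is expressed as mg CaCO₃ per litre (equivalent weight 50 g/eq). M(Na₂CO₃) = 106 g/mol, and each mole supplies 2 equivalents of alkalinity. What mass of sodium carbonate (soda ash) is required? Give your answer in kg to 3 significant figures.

64.6 kg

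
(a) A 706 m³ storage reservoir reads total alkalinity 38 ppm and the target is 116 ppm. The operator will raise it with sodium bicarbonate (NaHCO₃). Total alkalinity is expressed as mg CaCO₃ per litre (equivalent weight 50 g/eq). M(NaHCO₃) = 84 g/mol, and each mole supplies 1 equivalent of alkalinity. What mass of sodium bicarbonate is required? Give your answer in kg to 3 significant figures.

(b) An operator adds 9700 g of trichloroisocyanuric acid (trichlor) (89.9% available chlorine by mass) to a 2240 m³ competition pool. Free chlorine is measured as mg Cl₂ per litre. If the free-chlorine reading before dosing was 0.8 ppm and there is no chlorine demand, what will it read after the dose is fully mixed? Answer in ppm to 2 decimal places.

(a) Volume: 706 m³ = 706,000 L.
(a) Alkalinity to add: (116 − 38) = 78 mg/L as CaCO₃ × 706,000 L = 55,070 g as CaCO₃.
(a) Equivalents: 55,070 g ÷ 50 g/eq = 1101 eq.
(a) NaHCO₃ supplies 1 eq per mole → 1101 mol.
(a) Mass: 1101 mol × 84 g/mol = 92,510 g.

(b) Volume: 2240 m³ = 2,240,000 L.
(b) Available chlorine delivered: 9700 g × 0.899 = 8720 g as Cl₂.
(b) Concentration rise: 8720 g / 2,240,000 L = 3.893 mg/L = 3.89 ppm.
(b) Final FC: 0.8 + 3.89 = 4.69 ppm.

(a) 92.5 kg; (b) 4.69 ppm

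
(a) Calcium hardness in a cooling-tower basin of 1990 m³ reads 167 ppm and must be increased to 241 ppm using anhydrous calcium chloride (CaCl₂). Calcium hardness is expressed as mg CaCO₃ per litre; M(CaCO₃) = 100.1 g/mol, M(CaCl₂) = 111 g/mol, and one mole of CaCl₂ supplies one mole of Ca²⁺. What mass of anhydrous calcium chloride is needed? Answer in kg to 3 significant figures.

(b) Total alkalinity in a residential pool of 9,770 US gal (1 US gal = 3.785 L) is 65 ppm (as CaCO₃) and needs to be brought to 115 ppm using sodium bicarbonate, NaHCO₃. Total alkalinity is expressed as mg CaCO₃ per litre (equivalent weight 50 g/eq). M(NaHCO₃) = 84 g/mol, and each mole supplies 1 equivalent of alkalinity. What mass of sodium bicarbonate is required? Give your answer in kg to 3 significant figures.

(a) Volume: 1990 m³ = 1,990,000 L.
(a) Hardness to add: (241 − 167) = 74 mg/L as CaCO₃ × 1,990,000 L = 147,300 g as CaCO₃.
(a) Moles of Ca²⁺ (1 mol Ca²⁺ ≡ 1 mol CaCO₃): 147,300 / 100.1 g/mol = 1471 mol.
(a) Mass of CaCl₂: 1471 × 111 = 163,300 g.

(b) Volume: 9,770 US gal × 3.785 L/gal = 36,979 L.
(b) Alkalinity to add: (115 − 65) = 50 mg/L as CaCO₃ × 36,979 L = 1849 g as CaCO₃.
(b) Equivalents: 1849 g ÷ 50 g/eq = 36.98 eq.
(b) NaHCO₃ supplies 1 eq per mole → 36.98 mol.
(b) Mass: 36.98 mol × 84 g/mol = 3106 g.

(a) 163 kg; (b) 3.11 kg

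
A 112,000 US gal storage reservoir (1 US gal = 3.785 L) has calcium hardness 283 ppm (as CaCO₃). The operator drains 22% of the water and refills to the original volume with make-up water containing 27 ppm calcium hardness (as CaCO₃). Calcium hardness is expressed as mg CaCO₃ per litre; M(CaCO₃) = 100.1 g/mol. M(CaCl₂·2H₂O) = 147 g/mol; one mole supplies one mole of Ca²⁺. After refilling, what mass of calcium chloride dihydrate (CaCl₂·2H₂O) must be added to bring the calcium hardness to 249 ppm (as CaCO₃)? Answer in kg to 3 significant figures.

13.9 kg

Volume: 112,000 US gal × 3.785 L/gal = 423,920 L.
After draining 22% and refilling: 283 × 0.78 + 27 × 0.22 = 226.68 ppm.
Deficit to target: 249 − 226.68 = 22.32 mg/L.
As CaCO₃: 22.32 mg/L × 423,920 L = 9462 g; ÷ 100.1 = 94.52 mol Ca²⁺.
Mass: 94.52 × 147 = 13,900 g.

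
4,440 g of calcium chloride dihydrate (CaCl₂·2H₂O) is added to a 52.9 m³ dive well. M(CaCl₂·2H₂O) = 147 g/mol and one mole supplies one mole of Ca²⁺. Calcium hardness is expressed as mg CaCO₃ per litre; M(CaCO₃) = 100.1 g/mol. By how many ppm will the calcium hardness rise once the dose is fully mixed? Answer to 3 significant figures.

57.2 ppm

Volume: 52.9 m³ = 52,900 L.
Moles of Ca²⁺: 4,440 g ÷ 147 g/mol = 30.2 mol.
As CaCO₃: 30.2 mol × 100.1 g/mol = 3023 g.
Rise: 3023 g / 52,900 L × 1000 = 57.15 mg/L.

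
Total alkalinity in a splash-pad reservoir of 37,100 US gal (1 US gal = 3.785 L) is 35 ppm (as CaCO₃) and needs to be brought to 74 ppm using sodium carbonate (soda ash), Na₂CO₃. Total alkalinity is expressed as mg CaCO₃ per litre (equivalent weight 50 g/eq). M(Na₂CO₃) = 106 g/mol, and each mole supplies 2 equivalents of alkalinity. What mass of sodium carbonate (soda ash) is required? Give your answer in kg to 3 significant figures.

5.81 kg

Volume: 37,100 US gal × 3.785 L/gal = 140,424 L.
Alkalinity to add: (74 − 35) = 39 mg/L as CaCO₃ × 140,424 L = 5477 g as CaCO₃.
Equivalents: 5477 g ÷ 50 g/eq = 109.5 eq.
Each mole of Na₂CO₃ supplies 2 eq, so 109.5 / 2 = 54.77 mol.
Mass: 54.77 mol × 106 g/mol = 5805 g.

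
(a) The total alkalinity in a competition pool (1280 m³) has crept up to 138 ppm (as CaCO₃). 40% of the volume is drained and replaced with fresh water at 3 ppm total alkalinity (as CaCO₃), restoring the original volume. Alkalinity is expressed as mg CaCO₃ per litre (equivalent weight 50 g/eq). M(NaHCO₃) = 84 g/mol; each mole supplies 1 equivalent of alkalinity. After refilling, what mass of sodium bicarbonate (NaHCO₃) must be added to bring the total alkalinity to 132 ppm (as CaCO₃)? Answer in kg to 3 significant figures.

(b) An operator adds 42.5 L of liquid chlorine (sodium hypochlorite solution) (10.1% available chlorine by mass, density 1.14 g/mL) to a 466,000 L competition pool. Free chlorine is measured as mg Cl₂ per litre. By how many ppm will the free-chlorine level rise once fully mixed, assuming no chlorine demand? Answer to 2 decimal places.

(a) Volume: 1280 m³ = 1,280,000 L.
(a) After draining 40% and refilling: 138 × 0.60 + 3 × 0.40 = 84 ppm.
(a) Deficit to target: 132 − 84 = 48 mg/L.
(a) As CaCO₃: 48 mg/L × 1,280,000 L = 61,440 g; ÷ 50 g/eq ÷ 1 = 1229 mol NaHCO₃.
(a) Mass: 1229 × 84 = 103,200 g.

(b) Mass of solution: 42.5 L × 1000 mL/L × 1.14 g/mL = 48,450 g.
(b) Available chlorine delivered: 48,450 g × 0.101 = 4893 g as Cl₂.
(b) Concentration rise: 4893 g / 466,000 L = 10.5 mg/L = 10.50 ppm.

(a) 103 kg; (b) 10.50 ppm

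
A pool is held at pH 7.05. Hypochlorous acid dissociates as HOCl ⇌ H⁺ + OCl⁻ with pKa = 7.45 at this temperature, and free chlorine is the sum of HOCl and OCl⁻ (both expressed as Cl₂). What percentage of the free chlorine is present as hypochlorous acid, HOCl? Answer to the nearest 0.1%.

71.5%

[OCl⁻]/[HOCl] = 10^(pH − pKa) = 10^(7.05 − 7.45) = 10^-0.40 = 0.3981.
Fraction as HOCl = 1 / (1 + 0.3981) = 0.7153.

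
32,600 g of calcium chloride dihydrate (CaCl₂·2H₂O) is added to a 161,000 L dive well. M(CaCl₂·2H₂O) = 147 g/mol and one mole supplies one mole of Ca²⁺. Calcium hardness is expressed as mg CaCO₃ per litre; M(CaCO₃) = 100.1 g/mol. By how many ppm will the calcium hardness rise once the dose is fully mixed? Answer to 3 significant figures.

138 ppm

Moles of Ca²⁺: 32,600 g ÷ 147 g/mol = 221.8 mol.
As CaCO₃: 221.8 mol × 100.1 g/mol = 22,200 g.
Rise: 22,200 g / 161,000 L × 1000 = 137.9 mg/L.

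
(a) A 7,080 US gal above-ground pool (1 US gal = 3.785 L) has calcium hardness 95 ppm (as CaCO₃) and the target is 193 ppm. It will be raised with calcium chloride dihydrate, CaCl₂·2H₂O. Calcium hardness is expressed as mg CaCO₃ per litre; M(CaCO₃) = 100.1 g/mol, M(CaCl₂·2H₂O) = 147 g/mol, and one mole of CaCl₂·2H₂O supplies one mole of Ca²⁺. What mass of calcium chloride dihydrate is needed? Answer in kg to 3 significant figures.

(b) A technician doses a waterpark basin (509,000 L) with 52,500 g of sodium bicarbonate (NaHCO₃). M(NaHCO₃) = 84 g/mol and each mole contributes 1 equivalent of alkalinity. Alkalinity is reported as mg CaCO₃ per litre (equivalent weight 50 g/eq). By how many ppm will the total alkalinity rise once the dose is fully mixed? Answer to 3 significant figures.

(a) Volume: 7,080 US gal × 3.785 L/gal = 26,798 L.
(a) Hardness to add: (193 − 95) = 98 mg/L as CaCO₃ × 26,798 L = 2626 g as CaCO₃.
(a) Moles of Ca²⁺ (1 mol Ca²⁺ ≡ 1 mol CaCO₃): 2626 / 100.1 g/mol = 26.24 mol.
(a) Mass of CaCl₂·2H₂O: 26.24 × 147 = 3857 g.

(b) Moles of NaHCO₃: 52,500 g ÷ 84 g/mol = 625 mol → 625 eq of alkalinity.
(b) As CaCO₃: 625 eq × 50 g/eq = 31,250 g.
(b) Rise: 31,250 g / 509,000 L × 1000 = 61.39 mg/L.

(a) 3.86 kg; (b) 61.4 ppm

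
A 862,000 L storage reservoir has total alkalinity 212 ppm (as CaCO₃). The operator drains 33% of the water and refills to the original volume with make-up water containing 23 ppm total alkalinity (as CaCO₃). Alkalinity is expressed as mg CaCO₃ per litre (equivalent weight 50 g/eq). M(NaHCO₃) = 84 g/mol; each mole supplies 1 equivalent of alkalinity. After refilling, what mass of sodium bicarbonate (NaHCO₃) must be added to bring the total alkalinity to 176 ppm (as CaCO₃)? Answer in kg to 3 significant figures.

After draining 33% and refilling: 212 × 0.67 + 23 × 0.33 = 149.63 ppm.
Deficit to target: 176 − 149.63 = 26.37 mg/L.
As CaCO₃: 26.37 mg/L × 862,000 L = 22,730 g; ÷ 50 g/eq ÷ 1 = 454.6 mol NaHCO₃.
Mass: 454.6 × 84 = 38,190 g.

38.2 kg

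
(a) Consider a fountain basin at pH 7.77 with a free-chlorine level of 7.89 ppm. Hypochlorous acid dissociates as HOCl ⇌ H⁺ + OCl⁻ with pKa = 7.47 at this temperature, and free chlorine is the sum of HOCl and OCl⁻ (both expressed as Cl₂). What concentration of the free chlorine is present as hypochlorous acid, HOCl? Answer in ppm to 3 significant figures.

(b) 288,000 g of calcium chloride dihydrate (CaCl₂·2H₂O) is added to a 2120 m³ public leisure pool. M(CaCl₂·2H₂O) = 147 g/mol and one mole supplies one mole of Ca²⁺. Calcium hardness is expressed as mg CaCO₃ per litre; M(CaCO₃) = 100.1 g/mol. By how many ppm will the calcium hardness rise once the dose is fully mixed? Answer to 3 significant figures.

(a) [OCl⁻]/[HOCl] = 10^(pH − pKa) = 10^(7.77 − 7.47) = 10^0.30 = 1.995.
(a) Fraction as HOCl = 1 / (1 + 1.995) = 0.3339.
(a) HOCl = 0.3339 × 7.89 ppm = 2.634 ppm.

(b) Volume: 2120 m³ = 2,120,000 L.
(b) Moles of Ca²⁺: 288,000 g ÷ 147 g/mol = 1959 mol.
(b) As CaCO₃: 1959 mol × 100.1 g/mol = 196,100 g.
(b) Rise: 196,100 g / 2,120,000 L × 1000 = 92.51 mg/L.

(a) 2.63 ppm; (b) 92.5 ppm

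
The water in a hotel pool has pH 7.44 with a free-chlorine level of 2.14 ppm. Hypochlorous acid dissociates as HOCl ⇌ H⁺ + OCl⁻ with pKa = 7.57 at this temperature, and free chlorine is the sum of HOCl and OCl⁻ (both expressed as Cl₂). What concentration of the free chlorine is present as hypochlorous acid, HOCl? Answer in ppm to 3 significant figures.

1.23 ppm

[OCl⁻]/[HOCl] = 10^(pH − pKa) = 10^(7.44 − 7.57) = 10^-0.13 = 0.7413.
Fraction as HOCl = 1 / (1 + 0.7413) = 0.5743.
HOCl = 0.5743 × 2.14 ppm = 1.229 ppm.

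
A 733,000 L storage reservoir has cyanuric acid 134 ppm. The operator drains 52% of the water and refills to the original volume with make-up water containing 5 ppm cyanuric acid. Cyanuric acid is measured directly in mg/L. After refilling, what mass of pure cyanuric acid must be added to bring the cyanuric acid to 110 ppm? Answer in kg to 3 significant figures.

After draining 52% and refilling: 134 × 0.48 + 5 × 0.52 = 66.92 ppm.
Deficit to target: 110 − 66.92 = 43.08 mg/L.
Mass: 43.08 mg/L × 733,000 L = 31,580 g cyanuric acid.

31.6 kg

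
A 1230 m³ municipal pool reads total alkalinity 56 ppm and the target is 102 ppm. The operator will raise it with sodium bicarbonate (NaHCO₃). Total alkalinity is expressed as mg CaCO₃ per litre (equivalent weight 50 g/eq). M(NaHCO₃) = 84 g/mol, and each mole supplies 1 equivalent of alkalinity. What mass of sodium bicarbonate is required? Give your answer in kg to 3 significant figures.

95.1 kg

Volume: 1230 m³ = 1,230,000 L.
Alkalinity to add: (102 − 56) = 46 mg/L as CaCO₃ × 1,230,000 L = 56,580 g as CaCO₃.
Equivalents: 56,580 g ÷ 50 g/eq = 1132 eq.
NaHCO₃ supplies 1 eq per mole → 1132 mol.
Mass: 1132 mol × 84 g/mol = 95,050 g.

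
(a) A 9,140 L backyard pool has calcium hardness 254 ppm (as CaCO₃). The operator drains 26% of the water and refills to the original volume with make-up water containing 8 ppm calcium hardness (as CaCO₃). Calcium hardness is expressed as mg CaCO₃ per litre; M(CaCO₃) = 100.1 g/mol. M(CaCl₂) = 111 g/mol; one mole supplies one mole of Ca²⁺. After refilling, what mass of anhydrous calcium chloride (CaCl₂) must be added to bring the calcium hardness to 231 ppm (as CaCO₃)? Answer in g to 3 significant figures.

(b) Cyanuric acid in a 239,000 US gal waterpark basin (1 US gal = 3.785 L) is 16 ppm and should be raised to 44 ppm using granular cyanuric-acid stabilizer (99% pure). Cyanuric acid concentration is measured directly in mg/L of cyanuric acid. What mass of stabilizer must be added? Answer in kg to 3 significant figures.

(a) 415 g; (b) 25.6 kg

(a) After draining 26% and refilling: 254 × 0.74 + 8 × 0.26 = 190.04 ppm.
(a) Deficit to target: 231 − 190.04 = 40.96 mg/L.
(a) As CaCO₃: 40.96 mg/L × 9,140 L = 374.4 g; ÷ 100.1 = 3.74 mol Ca²⁺.
(a) Mass: 3.74 × 111 = 415.1 g.

(b) Volume: 239,000 US gal × 3.785 L/gal = 904,615 L.
(b) CYA to add: (44 − 16) = 28 mg/L × 904,615 L = 25,330 g cyanuric acid.
(b) At 99% purity: 25,330 / 0.99 = 25,590 g product.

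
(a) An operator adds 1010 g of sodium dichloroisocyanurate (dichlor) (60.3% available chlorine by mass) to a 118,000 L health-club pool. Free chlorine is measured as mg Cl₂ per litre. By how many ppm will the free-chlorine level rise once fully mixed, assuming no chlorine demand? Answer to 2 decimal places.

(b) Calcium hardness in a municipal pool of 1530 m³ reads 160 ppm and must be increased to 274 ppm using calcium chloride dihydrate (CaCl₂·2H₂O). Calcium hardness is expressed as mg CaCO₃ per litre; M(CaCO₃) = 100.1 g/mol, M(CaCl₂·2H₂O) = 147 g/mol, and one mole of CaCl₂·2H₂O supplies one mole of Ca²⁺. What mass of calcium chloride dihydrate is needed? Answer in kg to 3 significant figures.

(a) Available chlorine delivered: 1010 g × 0.603 = 609 g as Cl₂.
(a) Concentration rise: 609 g / 118,000 L = 5.161 mg/L = 5.16 ppm.

(b) Volume: 1530 m³ = 1,530,000 L.
(b) Hardness to add: (274 − 160) = 114 mg/L as CaCO₃ × 1,530,000 L = 174,400 g as CaCO₃.
(b) Moles of Ca²⁺ (1 mol Ca²⁺ ≡ 1 mol CaCO₃): 174,400 / 100.1 g/mol = 1742 mol.
(b) Mass of CaCl₂·2H₂O: 1742 × 147 = 256,100 g.

(a) 5.16 ppm; (b) 256 kg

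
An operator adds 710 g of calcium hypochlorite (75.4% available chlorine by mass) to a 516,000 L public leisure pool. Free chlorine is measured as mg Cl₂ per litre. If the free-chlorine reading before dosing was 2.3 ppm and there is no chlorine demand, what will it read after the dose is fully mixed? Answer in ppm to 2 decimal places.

3.34 ppm

Available chlorine delivered: 710 g × 0.754 = 535.3 g as Cl₂.
Concentration rise: 535.3 g / 516,000 L = 1.037 mg/L = 1.04 ppm.
Final FC: 2.3 + 1.04 = 3.34 ppm.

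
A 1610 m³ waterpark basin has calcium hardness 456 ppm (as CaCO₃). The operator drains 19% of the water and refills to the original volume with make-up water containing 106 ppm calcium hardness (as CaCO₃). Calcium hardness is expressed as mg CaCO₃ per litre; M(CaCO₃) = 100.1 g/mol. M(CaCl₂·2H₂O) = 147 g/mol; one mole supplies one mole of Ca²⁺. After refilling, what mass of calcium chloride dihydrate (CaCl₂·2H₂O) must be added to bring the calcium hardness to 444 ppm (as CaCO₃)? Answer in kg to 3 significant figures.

Volume: 1610 m³ = 1,610,000 L.
After draining 19% and refilling: 456 × 0.81 + 106 × 0.19 = 389.5 ppm.
Deficit to target: 444 − 389.5 = 54.5 mg/L.
As CaCO₃: 54.5 mg/L × 1,610,000 L = 87,740 g; ÷ 100.1 = 876.6 mol Ca²⁺.
Mass: 876.6 × 147 = 128,900 g.

129 kg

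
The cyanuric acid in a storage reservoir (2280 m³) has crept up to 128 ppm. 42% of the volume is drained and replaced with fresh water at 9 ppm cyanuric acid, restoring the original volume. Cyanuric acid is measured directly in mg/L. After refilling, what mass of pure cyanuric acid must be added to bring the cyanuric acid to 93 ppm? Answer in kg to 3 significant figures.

34.2 kg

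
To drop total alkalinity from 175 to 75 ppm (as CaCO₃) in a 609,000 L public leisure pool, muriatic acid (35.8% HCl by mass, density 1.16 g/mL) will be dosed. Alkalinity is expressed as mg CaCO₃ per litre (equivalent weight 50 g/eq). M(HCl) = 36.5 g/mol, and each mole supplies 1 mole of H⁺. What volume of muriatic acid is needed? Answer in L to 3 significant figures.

Alkalinity to neutralize: (175 − 75) = 100 mg/L as CaCO₃ × 609,000 L = 60,900 g as CaCO₃.
Equivalents of H⁺ required: 60,900 ÷ 50 g/eq = 1218 eq = 1218 mol HCl.
Mass of HCl: 1218 × 36.5 = 44,460 g.
Mass of 35.8% solution: 44,460 / 0.358 = 124,200 g.
Volume: 124,200 g ÷ 1.16 g/mL = 107,100 mL.

107 L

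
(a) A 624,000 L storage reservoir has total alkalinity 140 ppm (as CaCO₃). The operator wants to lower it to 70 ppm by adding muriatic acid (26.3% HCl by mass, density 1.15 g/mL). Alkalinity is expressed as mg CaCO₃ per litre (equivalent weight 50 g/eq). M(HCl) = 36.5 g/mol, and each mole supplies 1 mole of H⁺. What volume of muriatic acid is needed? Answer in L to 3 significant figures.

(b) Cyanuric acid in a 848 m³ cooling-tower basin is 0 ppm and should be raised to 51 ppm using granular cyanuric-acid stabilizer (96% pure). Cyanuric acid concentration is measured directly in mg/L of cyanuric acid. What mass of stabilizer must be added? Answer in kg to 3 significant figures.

(a) 105 L; (b) 45.0 kg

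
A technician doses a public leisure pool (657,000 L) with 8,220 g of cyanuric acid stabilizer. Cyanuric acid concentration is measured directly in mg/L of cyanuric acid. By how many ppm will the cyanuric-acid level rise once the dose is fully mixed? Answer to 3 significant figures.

Rise: 8,220 g / 657,000 L × 1000 = 12.51 mg/L.

12.5 ppm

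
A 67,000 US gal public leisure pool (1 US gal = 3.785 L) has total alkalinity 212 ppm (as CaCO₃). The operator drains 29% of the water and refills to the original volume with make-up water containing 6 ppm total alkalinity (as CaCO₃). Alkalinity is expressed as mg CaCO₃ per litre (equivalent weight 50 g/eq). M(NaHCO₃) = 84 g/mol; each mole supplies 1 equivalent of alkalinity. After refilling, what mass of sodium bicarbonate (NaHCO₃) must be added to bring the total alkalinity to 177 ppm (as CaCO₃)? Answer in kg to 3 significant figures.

10.5 kg

Volume: 67,000 US gal × 3.785 L/gal = 253,595 L.
After draining 29% and refilling: 212 × 0.71 + 6 × 0.29 = 152.26 ppm.
Deficit to target: 177 − 152.26 = 24.74 mg/L.
As CaCO₃: 24.74 mg/L × 253,595 L = 6274 g; ÷ 50 g/eq ÷ 1 = 125.5 mol NaHCO₃.
Mass: 125.5 × 84 = 10,540 g.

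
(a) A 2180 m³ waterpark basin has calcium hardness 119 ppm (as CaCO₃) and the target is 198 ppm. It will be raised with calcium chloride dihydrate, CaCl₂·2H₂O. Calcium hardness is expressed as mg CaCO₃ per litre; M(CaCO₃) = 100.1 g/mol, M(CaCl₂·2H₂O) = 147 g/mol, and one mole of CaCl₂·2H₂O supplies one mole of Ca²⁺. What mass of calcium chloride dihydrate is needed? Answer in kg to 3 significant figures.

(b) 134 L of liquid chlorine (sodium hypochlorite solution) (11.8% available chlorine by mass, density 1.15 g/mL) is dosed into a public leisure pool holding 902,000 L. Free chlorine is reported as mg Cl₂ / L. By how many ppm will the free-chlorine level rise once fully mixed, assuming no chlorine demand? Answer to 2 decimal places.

(a) 253 kg; (b) 20.16 ppm

(a) Volume: 2180 m³ = 2,180,000 L.
(a) Hardness to add: (198 − 119) = 79 mg/L as CaCO₃ × 2,180,000 L = 172,200 g as CaCO₃.
(a) Moles of Ca²⁺ (1 mol Ca²⁺ ≡ 1 mol CaCO₃): 172,200 / 100.1 g/mol = 1720 mol.
(a) Mass of CaCl₂·2H₂O: 1720 × 147 = 252,900 g.

(b) Mass of solution: 134 L × 1000 mL/L × 1.15 g/mL = 154,100 g.
(b) Available chlorine delivered: 154,100 g × 0.118 = 18,180 g as Cl₂.
(b) Concentration rise: 18,180 g / 902,000 L = 20.16 mg/L = 20.16 ppm.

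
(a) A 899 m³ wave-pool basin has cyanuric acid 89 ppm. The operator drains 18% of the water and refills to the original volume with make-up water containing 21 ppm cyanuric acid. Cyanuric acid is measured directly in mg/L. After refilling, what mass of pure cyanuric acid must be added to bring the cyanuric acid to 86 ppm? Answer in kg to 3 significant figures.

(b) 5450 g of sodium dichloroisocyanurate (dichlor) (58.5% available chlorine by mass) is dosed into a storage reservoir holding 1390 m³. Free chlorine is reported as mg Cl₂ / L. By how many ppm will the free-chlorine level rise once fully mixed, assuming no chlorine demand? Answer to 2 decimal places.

(a) 8.31 kg; (b) 2.29 ppm

(a) Volume: 899 m³ = 899,000 L.
(a) After draining 18% and refilling: 89 × 0.82 + 21 × 0.18 = 76.76 ppm.
(a) Deficit to target: 86 − 76.76 = 9.24 mg/L.
(a) Mass: 9.24 mg/L × 899,000 L = 8307 g cyanuric acid.

(b) Volume: 1390 m³ = 1,390,000 L.
(b) Available chlorine delivered: 5450 g × 0.585 = 3188 g as Cl₂.
(b) Concentration rise: 3188 g / 1,390,000 L = 2.294 mg/L = 2.29 ppm.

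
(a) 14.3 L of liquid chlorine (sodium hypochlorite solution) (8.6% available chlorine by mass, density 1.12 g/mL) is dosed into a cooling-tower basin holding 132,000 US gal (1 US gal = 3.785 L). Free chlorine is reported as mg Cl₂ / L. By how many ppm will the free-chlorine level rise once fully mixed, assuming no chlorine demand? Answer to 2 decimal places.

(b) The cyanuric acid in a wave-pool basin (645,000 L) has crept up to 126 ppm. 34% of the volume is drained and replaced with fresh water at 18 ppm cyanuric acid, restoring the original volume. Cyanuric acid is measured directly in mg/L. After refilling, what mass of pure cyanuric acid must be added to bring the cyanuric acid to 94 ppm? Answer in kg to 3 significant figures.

(a) 2.76 ppm; (b) 3.04 kg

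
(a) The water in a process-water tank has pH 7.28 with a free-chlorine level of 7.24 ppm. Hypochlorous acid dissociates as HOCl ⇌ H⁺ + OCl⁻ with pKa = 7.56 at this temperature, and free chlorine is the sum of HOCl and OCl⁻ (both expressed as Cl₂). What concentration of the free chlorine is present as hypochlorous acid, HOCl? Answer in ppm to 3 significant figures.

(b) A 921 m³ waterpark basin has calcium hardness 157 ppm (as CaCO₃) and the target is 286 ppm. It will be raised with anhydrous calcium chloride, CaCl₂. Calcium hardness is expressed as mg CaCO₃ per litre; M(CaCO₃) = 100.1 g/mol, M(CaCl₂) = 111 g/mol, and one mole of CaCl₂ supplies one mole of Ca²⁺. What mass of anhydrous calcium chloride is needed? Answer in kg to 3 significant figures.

(a) 4.75 ppm; (b) 132 kg

(a) [OCl⁻]/[HOCl] = 10^(pH − pKa) = 10^(7.28 − 7.56) = 10^-0.28 = 0.5248.
(a) Fraction as HOCl = 1 / (1 + 0.5248) = 0.6558.
(a) HOCl = 0.6558 × 7.24 ppm = 4.748 ppm.

(b) Volume: 921 m³ = 921,000 L.
(b) Hardness to add: (286 − 157) = 129 mg/L as CaCO₃ × 921,000 L = 118,800 g as CaCO₃.
(b) Moles of Ca²⁺ (1 mol Ca²⁺ ≡ 1 mol CaCO₃): 118,800 / 100.1 g/mol = 1187 mol.
(b) Mass of CaCl₂: 1187 × 111 = 131,700 g.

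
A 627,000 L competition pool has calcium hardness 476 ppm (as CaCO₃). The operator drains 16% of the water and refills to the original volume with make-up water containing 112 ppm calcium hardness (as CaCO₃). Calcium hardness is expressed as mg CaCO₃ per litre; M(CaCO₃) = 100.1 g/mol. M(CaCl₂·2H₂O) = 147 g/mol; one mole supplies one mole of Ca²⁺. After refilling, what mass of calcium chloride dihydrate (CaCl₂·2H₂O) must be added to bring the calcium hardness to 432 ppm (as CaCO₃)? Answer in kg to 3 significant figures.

After draining 16% and refilling: 476 × 0.84 + 112 × 0.16 = 417.76 ppm.
Deficit to target: 432 − 417.76 = 14.24 mg/L.
As CaCO₃: 14.24 mg/L × 627,000 L = 8928 g; ÷ 100.1 = 89.2 mol Ca²⁺.
Mass: 89.2 × 147 = 13,110 g.

13.1 kg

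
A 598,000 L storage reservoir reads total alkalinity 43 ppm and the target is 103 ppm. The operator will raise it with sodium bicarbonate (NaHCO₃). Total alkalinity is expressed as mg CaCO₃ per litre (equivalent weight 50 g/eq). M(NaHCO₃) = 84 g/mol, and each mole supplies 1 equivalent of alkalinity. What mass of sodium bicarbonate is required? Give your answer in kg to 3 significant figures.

60.3 kg

Alkalinity to add: (103 − 43) = 60 mg/L as CaCO₃ × 598,000 L = 35,880 g as CaCO₃.
Equivalents: 35,880 g ÷ 50 g/eq = 717.6 eq.
NaHCO₃ supplies 1 eq per mole → 717.6 mol.
Mass: 717.6 mol × 84 g/mol = 60,280 g.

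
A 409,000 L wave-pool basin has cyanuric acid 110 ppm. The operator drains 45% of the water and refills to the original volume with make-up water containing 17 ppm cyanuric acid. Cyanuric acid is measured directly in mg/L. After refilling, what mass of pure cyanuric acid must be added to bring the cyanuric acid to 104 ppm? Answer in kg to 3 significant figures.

14.7 kg

After draining 45% and refilling: 110 × 0.55 + 17 × 0.45 = 68.15 ppm.
Deficit to target: 104 − 68.15 = 35.85 mg/L.
Mass: 35.85 mg/L × 409,000 L = 14,660 g cyanuric acid.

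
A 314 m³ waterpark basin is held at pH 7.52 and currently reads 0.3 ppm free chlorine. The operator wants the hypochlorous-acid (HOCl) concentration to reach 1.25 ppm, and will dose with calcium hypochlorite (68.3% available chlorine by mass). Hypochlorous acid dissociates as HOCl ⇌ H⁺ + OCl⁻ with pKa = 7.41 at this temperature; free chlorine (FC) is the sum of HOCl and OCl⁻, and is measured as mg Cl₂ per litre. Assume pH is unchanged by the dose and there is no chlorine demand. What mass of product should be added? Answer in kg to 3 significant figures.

Volume: 314 m³ = 314,000 L.
[OCl⁻]/[HOCl] = 10^(pH − pKa) = 10^(7.52 − 7.41) = 1.288; fraction as HOCl = 1/(1 + 1.288) = 0.437.
Free chlorine required for 1.25 ppm HOCl: 1.25 / 0.437 = 2.86 ppm.
FC to add: 2.86 − 0.3 = 2.56 mg/L as Cl₂.
Cl₂ equivalent: 2.56 mg/L × 314,000 L = 803.9 g.
Product at 68.3% available Cl: 803.9 / 0.683 = 1177 g.

1.18 kg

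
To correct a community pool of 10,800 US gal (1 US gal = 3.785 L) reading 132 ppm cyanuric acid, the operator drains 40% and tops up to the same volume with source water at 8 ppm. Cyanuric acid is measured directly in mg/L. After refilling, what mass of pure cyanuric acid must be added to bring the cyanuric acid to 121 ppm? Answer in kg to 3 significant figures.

1.58 kg

Volume: 10,800 US gal × 3.785 L/gal = 40,878 L.
After draining 40% and refilling: 132 × 0.60 + 8 × 0.40 = 82.4 ppm.
Deficit to target: 121 − 82.4 = 38.6 mg/L.
Mass: 38.6 mg/L × 40,878 L = 1578 g cyanuric acid.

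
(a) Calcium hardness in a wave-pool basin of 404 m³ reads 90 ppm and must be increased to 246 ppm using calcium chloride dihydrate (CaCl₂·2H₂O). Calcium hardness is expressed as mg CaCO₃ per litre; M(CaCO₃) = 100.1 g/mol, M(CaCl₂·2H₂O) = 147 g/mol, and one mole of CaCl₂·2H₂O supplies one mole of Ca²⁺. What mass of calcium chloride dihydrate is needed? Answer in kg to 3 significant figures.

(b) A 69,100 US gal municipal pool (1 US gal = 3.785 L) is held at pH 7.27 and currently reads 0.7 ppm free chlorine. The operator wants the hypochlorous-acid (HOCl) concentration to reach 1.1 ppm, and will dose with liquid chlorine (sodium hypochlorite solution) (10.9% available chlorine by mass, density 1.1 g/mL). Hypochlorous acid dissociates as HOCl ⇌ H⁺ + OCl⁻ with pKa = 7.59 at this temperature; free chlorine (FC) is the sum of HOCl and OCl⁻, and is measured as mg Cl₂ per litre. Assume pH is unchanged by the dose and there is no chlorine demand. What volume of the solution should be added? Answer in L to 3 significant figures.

(a) Volume: 404 m³ = 404,000 L.
(a) Hardness to add: (246 − 90) = 156 mg/L as CaCO₃ × 404,000 L = 63,020 g as CaCO₃.
(a) Moles of Ca²⁺ (1 mol Ca²⁺ ≡ 1 mol CaCO₃): 63,020 / 100.1 g/mol = 629.6 mol.
(a) Mass of CaCl₂·2H₂O: 629.6 × 147 = 92,550 g.

(b) Volume: 69,100 US gal × 3.785 L/gal = 261,544 L.
(b) [OCl⁻]/[HOCl] = 10^(pH − pKa) = 10^(7.27 − 7.59) = 0.4786; fraction as HOCl = 1/(1 + 0.4786) = 0.6763.
(b) Free chlorine required for 1.1 ppm HOCl: 1.1 / 0.6763 = 1.626 ppm.
(b) FC to add: 1.626 − 0.7 = 0.9265 mg/L as Cl₂.
(b) Cl₂ equivalent: 0.9265 mg/L × 261,544 L = 242.3 g.
(b) Product at 10.9% available Cl: 242.3 / 0.109 = 2223 g.
(b) Volume: 2223 g ÷ 1.1 g/mL = 2021 mL.

(a) 92.6 kg; (b) 2.02 L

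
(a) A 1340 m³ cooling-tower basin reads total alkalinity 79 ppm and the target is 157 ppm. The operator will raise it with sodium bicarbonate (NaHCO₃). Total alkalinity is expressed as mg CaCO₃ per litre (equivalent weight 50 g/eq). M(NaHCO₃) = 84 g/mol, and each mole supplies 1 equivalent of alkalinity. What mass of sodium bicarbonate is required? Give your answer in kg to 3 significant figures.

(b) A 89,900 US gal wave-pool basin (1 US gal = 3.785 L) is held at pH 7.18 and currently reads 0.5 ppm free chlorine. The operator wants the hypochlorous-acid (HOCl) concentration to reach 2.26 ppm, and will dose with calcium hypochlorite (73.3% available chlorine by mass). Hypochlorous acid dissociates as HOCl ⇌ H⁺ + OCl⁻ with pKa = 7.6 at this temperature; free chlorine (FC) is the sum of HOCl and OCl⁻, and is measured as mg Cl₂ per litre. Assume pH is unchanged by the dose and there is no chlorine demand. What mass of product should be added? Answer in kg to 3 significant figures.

(a) Volume: 1340 m³ = 1,340,000 L.
(a) Alkalinity to add: (157 − 79) = 78 mg/L as CaCO₃ × 1,340,000 L = 104,500 g as CaCO₃.
(a) Equivalents: 104,500 g ÷ 50 g/eq = 2090 eq.
(a) NaHCO₃ supplies 1 eq per mole → 2090 mol.
(a) Mass: 2090 mol × 84 g/mol = 175,600 g.

(b) Volume: 89,900 US gal × 3.785 L/gal = 340,272 L.
(b) [OCl⁻]/[HOCl] = 10^(pH − pKa) = 10^(7.18 − 7.6) = 0.3802; fraction as HOCl = 1/(1 + 0.3802) = 0.7245.
(b) Free chlorine required for 2.26 ppm HOCl: 2.26 / 0.7245 = 3.119 ppm.
(b) FC to add: 3.119 − 0.5 = 2.619 mg/L as Cl₂.
(b) Cl₂ equivalent: 2.619 mg/L × 340,272 L = 891.2 g.
(b) Product at 73.3% available Cl: 891.2 / 0.733 = 1216 g.

(a) 176 kg; (b) 1.22 kg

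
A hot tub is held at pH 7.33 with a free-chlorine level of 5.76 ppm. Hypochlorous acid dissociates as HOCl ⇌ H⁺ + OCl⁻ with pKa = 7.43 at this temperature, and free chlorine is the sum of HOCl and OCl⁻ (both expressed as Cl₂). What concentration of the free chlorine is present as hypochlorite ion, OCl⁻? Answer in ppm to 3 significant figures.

[OCl⁻]/[HOCl] = 10^(pH − pKa) = 10^(7.33 − 7.43) = 10^-0.10 = 0.7943.
Fraction as HOCl = 1 / (1 + 0.7943) = 0.5573.
OCl⁻ = (1 − 0.5573) × 5.76 ppm = 2.55 ppm.

2.55 ppm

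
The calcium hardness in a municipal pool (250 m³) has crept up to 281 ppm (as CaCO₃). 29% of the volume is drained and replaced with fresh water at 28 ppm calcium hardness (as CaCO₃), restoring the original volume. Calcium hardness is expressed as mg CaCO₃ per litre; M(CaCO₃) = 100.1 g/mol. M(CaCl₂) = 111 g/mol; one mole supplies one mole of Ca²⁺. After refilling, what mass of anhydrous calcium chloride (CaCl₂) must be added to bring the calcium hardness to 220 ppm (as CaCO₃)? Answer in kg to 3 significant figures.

3.43 kg

Volume: 250 m³ = 250,000 L.
After draining 29% and refilling: 281 × 0.71 + 28 × 0.29 = 207.63 ppm.
Deficit to target: 220 − 207.63 = 12.37 mg/L.
As CaCO₃: 12.37 mg/L × 250,000 L = 3093 g; ÷ 100.1 = 30.89 mol Ca²⁺.
Mass: 30.89 × 111 = 3429 g.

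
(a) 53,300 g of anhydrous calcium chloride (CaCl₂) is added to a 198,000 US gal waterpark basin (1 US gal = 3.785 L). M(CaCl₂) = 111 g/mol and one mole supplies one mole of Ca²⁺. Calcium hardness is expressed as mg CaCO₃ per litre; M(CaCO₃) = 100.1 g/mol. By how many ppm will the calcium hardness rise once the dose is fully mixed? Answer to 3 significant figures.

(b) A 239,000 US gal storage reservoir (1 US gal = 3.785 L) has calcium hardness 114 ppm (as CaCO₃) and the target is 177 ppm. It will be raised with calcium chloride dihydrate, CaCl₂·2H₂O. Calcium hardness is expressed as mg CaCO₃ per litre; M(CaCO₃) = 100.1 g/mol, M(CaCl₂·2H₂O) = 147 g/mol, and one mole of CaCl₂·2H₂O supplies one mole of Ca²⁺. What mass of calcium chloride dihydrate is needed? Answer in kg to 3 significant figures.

(a) Volume: 198,000 US gal × 3.785 L/gal = 749,430 L.
(a) Moles of Ca²⁺: 53,300 g ÷ 111 g/mol = 480.2 mol.
(a) As CaCO₃: 480.2 mol × 100.1 g/mol = 48,070 g.
(a) Rise: 48,070 g / 749,430 L × 1000 = 64.14 mg/L.

(b) Volume: 239,000 US gal × 3.785 L/gal = 904,615 L.
(b) Hardness to add: (177 − 114) = 63 mg/L as CaCO₃ × 904,615 L = 56,990 g as CaCO₃.
(b) Moles of Ca²⁺ (1 mol Ca²⁺ ≡ 1 mol CaCO₃): 56,990 / 100.1 g/mol = 569.3 mol.
(b) Mass of CaCl₂·2H₂O: 569.3 × 147 = 83,690 g.

(a) 64.1 ppm; (b) 83.7 kg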